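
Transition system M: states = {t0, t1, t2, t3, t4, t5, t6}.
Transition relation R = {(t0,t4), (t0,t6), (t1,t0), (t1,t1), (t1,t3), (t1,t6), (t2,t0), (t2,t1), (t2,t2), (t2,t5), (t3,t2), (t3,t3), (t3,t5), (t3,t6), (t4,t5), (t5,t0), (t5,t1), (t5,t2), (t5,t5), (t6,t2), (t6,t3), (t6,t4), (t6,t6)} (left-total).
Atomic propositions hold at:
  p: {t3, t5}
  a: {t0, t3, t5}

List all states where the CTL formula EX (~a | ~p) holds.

Sat(~a) = {t1, t2, t4, t6}
Sat(~p) = {t0, t1, t2, t4, t6}
Sat(~a | ~p) = {t0, t1, t2, t4, t6}
Sat(EX (~a | ~p)) = {s : some successor in {t0, t1, t2, t4, t6}} = {t0, t1, t2, t3, t5, t6}

{t0, t1, t2, t3, t5, t6}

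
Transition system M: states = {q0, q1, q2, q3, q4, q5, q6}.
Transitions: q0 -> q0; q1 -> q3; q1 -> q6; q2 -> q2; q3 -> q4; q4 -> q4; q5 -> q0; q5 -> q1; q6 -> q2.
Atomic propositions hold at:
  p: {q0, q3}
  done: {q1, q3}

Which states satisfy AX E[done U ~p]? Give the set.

{q1, q2, q3, q4, q6}

Sat(~p) = {q1, q2, q4, q5, q6}
E[done U ~p]: least fixpoint, start Z0 = Sat(~p) = {q1, q2, q4, q5, q6}, add states in Sat(done) with some successor in Z. Z1 = {q1, q2, q3, q4, q5, q6}; fixed.
Sat(E[done U ~p]) = {q1, q2, q3, q4, q5, q6}
Sat(AX E[done U ~p]) = {s : every successor in {q1, q2, q3, q4, q5, q6}} = {q1, q2, q3, q4, q6}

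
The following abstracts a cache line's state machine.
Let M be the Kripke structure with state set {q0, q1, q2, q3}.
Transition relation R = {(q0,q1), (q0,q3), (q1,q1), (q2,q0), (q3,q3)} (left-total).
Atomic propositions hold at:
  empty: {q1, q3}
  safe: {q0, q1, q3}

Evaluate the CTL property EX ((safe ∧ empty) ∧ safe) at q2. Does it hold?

Sat(safe ∧ empty) = {q1, q3}
Sat((safe ∧ empty) ∧ safe) = {q1, q3}
Sat(EX ((safe ∧ empty) ∧ safe)) = {s : some successor in {q1, q3}} = {q0, q1, q3}
q2 ∉ Sat(EX ((safe ∧ empty) ∧ safe)) = {q0, q1, q3}, so the formula does not hold at q2.

No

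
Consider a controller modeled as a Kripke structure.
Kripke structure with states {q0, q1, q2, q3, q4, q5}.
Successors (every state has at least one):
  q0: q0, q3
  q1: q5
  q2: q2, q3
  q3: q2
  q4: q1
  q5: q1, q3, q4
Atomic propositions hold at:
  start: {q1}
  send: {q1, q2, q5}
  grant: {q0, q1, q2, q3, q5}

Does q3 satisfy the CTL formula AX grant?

Yes

Sat(AX grant) = {s : every successor in {q0, q1, q2, q3, q5}} = {q0, q1, q2, q3, q4}
q3 ∈ Sat(AX grant) = {q0, q1, q2, q3, q4}, so the formula holds at q3.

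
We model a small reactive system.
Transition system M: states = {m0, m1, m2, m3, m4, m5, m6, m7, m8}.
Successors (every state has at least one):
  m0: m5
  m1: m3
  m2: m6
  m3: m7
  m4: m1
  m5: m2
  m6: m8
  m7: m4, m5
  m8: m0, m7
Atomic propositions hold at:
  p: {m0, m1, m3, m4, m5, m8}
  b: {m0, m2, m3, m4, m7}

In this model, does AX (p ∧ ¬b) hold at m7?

No

Sat(¬b) = {m1, m5, m6, m8}
Sat(p ∧ ¬b) = {m1, m5, m8}
Sat(AX (p ∧ ¬b)) = {s : every successor in {m1, m5, m8}} = {m0, m4, m6}
m7 ∉ Sat(AX (p ∧ ¬b)) = {m0, m4, m6}, so the formula does not hold at m7.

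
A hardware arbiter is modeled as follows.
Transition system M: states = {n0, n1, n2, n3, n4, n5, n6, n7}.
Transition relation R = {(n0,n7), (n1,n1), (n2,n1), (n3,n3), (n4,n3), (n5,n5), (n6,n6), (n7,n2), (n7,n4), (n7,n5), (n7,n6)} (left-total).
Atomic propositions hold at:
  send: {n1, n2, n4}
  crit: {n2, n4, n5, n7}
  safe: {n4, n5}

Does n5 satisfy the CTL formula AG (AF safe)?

AF safe: least fixpoint, start Z0 = {n4, n5}, add states with every successor in Z. Already a fixed point.
Sat(AF safe) = {n4, n5}
AG (AF safe): greatest fixpoint, start Z0 = {n4, n5}, keep only states in Sat with every successor in Z. Z1 = {n5}; fixed.
Sat(AG (AF safe)) = {n5}
n5 ∈ Sat(AG (AF safe)) = {n5}, so the formula holds at n5.

Yes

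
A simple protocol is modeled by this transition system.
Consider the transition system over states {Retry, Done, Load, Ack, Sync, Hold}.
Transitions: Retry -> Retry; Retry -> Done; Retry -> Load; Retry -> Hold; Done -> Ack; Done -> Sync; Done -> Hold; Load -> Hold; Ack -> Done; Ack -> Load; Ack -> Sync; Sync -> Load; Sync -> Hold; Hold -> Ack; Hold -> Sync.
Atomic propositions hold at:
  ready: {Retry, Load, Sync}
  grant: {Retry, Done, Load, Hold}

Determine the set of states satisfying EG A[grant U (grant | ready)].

Sat(grant | ready) = {Retry, Done, Load, Sync, Hold}
A[grant U (grant | ready)]: least fixpoint, start Z0 = Sat((grant | ready)) = {Retry, Done, Load, Sync, Hold}, add states in Sat(grant) with every successor in Z. Already a fixed point.
Sat(A[grant U (grant | ready)]) = {Retry, Done, Load, Sync, Hold}
EG A[grant U (grant | ready)]: greatest fixpoint, start Z0 = {Retry, Done, Load, Sync, Hold}, keep only states in Sat with some successor in Z. Already a fixed point.
Sat(EG A[grant U (grant | ready)]) = {Retry, Done, Load, Sync, Hold}

{Retry, Done, Load, Sync, Hold}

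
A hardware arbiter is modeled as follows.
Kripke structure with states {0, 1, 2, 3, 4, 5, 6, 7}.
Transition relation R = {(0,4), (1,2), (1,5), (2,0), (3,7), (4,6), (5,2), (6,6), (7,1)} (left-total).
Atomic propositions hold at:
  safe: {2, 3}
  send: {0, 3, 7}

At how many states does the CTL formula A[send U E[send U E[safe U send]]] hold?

E[safe U send]: least fixpoint, start Z0 = Sat(send) = {0, 3, 7}, add states in Sat(safe) with some successor in Z. Z1 = {0, 2, 3, 7}; fixed.
Sat(E[safe U send]) = {0, 2, 3, 7}
E[send U E[safe U send]]: least fixpoint, start Z0 = Sat(E[safe U send]) = {0, 2, 3, 7}, add states in Sat(send) with some successor in Z. Already a fixed point.
Sat(E[send U E[safe U send]]) = {0, 2, 3, 7}
A[send U E[send U E[safe U send]]]: least fixpoint, start Z0 = Sat(E[send U E[safe U send]]) = {0, 2, 3, 7}, add states in Sat(send) with every successor in Z. Already a fixed point.
Sat(A[send U E[send U E[safe U send]]]) = {0, 2, 3, 7}
|Sat(A[send U E[send U E[safe U send]]])| = |{0, 2, 3, 7}| = 4.

4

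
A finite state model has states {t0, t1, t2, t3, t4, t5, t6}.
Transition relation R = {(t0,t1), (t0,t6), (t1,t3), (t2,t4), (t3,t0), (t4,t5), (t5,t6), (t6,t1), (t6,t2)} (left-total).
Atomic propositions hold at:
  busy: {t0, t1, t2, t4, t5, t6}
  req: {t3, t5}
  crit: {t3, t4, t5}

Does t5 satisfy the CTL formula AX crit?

Sat(AX crit) = {s : every successor in {t3, t4, t5}} = {t1, t2, t4}
t5 ∉ Sat(AX crit) = {t1, t2, t4}, so the formula does not hold at t5.

No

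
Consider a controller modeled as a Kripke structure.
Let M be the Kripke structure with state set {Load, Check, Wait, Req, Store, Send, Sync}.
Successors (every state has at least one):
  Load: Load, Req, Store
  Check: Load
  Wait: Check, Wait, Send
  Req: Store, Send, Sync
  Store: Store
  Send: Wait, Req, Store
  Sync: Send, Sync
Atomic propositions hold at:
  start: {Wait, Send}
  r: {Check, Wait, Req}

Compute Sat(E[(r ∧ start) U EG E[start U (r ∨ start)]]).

Sat(r ∧ start) = {Wait}
Sat(r ∨ start) = {Check, Wait, Req, Send}
E[start U (r ∨ start)]: least fixpoint, start Z0 = Sat((r ∨ start)) = {Check, Wait, Req, Send}, add states in Sat(start) with some successor in Z. Already a fixed point.
Sat(E[start U (r ∨ start)]) = {Check, Wait, Req, Send}
EG E[start U (r ∨ start)]: greatest fixpoint, start Z0 = {Check, Wait, Req, Send}, keep only states in Sat with some successor in Z. Z1 = {Wait, Req, Send}; fixed.
Sat(EG E[start U (r ∨ start)]) = {Wait, Req, Send}
E[(r ∧ start) U EG E[start U (r ∨ start)]]: least fixpoint, start Z0 = Sat(EG E[start U (r ∨ start)]) = {Wait, Req, Send}, add states in Sat(r ∧ start) with some successor in Z. Already a fixed point.
Sat(E[(r ∧ start) U EG E[start U (r ∨ start)]]) = {Wait, Req, Send}

{Wait, Req, Send}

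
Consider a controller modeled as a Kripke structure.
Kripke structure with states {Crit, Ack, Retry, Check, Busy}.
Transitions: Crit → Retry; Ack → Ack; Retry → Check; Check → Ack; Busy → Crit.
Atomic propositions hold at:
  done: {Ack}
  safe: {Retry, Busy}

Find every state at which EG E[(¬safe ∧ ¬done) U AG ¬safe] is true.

Sat(¬safe) = {Crit, Ack, Check}
Sat(¬done) = {Crit, Retry, Check, Busy}
Sat(¬safe ∧ ¬done) = {Crit, Check}
AG ¬safe: greatest fixpoint, start Z0 = {Crit, Ack, Check}, keep only states in Sat with every successor in Z. Z1 = {Ack, Check}; fixed.
Sat(AG ¬safe) = {Ack, Check}
E[(¬safe ∧ ¬done) U AG ¬safe]: least fixpoint, start Z0 = Sat(AG ¬safe) = {Ack, Check}, add states in Sat(¬safe ∧ ¬done) with some successor in Z. Already a fixed point.
Sat(E[(¬safe ∧ ¬done) U AG ¬safe]) = {Ack, Check}
EG E[(¬safe ∧ ¬done) U AG ¬safe]: greatest fixpoint, start Z0 = {Ack, Check}, keep only states in Sat with some successor in Z. Already a fixed point.
Sat(EG E[(¬safe ∧ ¬done) U AG ¬safe]) = {Ack, Check}

{Ack, Check}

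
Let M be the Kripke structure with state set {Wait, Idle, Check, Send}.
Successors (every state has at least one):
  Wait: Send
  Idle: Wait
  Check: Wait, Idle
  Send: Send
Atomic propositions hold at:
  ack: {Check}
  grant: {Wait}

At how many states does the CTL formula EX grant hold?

Sat(EX grant) = {s : some successor in {Wait}} = {Idle, Check}
|Sat(EX grant)| = |{Idle, Check}| = 2.

2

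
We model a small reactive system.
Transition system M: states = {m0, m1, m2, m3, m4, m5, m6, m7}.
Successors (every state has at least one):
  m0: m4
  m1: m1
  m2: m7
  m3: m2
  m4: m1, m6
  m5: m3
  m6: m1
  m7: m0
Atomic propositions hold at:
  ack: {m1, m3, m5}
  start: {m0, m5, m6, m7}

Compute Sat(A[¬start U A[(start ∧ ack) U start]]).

Sat(¬start) = {m1, m2, m3, m4}
Sat(start ∧ ack) = {m5}
A[(start ∧ ack) U start]: least fixpoint, start Z0 = Sat(start) = {m0, m5, m6, m7}, add states in Sat(start ∧ ack) with every successor in Z. Already a fixed point.
Sat(A[(start ∧ ack) U start]) = {m0, m5, m6, m7}
A[¬start U A[(start ∧ ack) U start]]: least fixpoint, start Z0 = Sat(A[(start ∧ ack) U start]) = {m0, m5, m6, m7}, add states in Sat(¬start) with every successor in Z. Z1 = {m0, m2, m5, m6, m7}; Z2 = {m0, m2, m3, m5, m6, m7}; fixed.
Sat(A[¬start U A[(start ∧ ack) U start]]) = {m0, m2, m3, m5, m6, m7}

{m0, m2, m3, m5, m6, m7}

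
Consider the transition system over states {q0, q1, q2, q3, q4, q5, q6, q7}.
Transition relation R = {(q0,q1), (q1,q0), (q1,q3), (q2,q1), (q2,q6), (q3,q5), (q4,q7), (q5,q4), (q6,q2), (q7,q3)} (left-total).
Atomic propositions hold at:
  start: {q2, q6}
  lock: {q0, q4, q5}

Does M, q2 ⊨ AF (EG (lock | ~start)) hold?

Sat(~start) = {q0, q1, q3, q4, q5, q7}
Sat(lock | ~start) = {q0, q1, q3, q4, q5, q7}
EG (lock | ~start): greatest fixpoint, start Z0 = {q0, q1, q3, q4, q5, q7}, keep only states in Sat with some successor in Z. Already a fixed point.
Sat(EG (lock | ~start)) = {q0, q1, q3, q4, q5, q7}
AF (EG (lock | ~start)): least fixpoint, start Z0 = {q0, q1, q3, q4, q5, q7}, add states with every successor in Z. Already a fixed point.
Sat(AF (EG (lock | ~start))) = {q0, q1, q3, q4, q5, q7}
q2 ∉ Sat(AF (EG (lock | ~start))) = {q0, q1, q3, q4, q5, q7}, so the formula does not hold at q2.

No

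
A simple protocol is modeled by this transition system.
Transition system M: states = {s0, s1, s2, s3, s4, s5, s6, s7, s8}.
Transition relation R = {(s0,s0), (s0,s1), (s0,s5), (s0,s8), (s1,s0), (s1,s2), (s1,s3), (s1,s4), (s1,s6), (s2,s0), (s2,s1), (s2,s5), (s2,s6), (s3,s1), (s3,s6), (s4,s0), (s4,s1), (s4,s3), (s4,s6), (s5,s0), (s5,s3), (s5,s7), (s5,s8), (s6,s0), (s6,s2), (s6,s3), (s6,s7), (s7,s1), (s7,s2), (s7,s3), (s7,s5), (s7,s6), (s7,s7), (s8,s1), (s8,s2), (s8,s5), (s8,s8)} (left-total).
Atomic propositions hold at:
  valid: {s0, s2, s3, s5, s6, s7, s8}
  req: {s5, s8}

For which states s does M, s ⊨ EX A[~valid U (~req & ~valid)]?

Sat(~valid) = {s1, s4}
Sat(~req) = {s0, s1, s2, s3, s4, s6, s7}
Sat(~req & ~valid) = {s1, s4}
A[~valid U (~req & ~valid)]: least fixpoint, start Z0 = Sat((~req & ~valid)) = {s1, s4}, add states in Sat(~valid) with every successor in Z. Already a fixed point.
Sat(A[~valid U (~req & ~valid)]) = {s1, s4}
Sat(EX A[~valid U (~req & ~valid)]) = {s : some successor in {s1, s4}} = {s0, s1, s2, s3, s4, s7, s8}

{s0, s1, s2, s3, s4, s7, s8}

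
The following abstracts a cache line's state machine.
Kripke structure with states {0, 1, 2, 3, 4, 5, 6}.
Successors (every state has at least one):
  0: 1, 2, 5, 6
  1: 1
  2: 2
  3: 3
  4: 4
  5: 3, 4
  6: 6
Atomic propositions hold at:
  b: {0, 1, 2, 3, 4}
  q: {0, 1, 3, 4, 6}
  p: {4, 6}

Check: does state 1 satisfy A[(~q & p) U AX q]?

Sat(~q) = {2, 5}
Sat(~q & p) = ∅
Sat(AX q) = {s : every successor in {0, 1, 3, 4, 6}} = {1, 3, 4, 5, 6}
A[(~q & p) U AX q]: least fixpoint, start Z0 = Sat(AX q) = {1, 3, 4, 5, 6}, add states in Sat(~q & p) with every successor in Z. Already a fixed point.
Sat(A[(~q & p) U AX q]) = {1, 3, 4, 5, 6}
1 ∈ Sat(A[(~q & p) U AX q]) = {1, 3, 4, 5, 6}, so the formula holds at 1.

Yes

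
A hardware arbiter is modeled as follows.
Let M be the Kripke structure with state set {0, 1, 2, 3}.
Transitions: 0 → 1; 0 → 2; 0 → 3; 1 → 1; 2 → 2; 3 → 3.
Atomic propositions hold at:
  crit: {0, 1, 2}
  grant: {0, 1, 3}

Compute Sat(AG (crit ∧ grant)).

Sat(crit ∧ grant) = {0, 1}
AG (crit ∧ grant): greatest fixpoint, start Z0 = {0, 1}, keep only states in Sat with every successor in Z. Z1 = {1}; fixed.
Sat(AG (crit ∧ grant)) = {1}

{1}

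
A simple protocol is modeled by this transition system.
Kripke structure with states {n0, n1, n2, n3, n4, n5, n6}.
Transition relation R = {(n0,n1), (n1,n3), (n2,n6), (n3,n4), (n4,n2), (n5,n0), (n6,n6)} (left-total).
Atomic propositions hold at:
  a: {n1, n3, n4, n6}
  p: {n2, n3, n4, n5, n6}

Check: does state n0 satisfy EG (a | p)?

No

Sat(a | p) = {n1, n2, n3, n4, n5, n6}
EG (a | p): greatest fixpoint, start Z0 = {n1, n2, n3, n4, n5, n6}, keep only states in Sat with some successor in Z. Z1 = {n1, n2, n3, n4, n6}; fixed.
Sat(EG (a | p)) = {n1, n2, n3, n4, n6}
n0 ∉ Sat(EG (a | p)) = {n1, n2, n3, n4, n6}, so the formula does not hold at n0.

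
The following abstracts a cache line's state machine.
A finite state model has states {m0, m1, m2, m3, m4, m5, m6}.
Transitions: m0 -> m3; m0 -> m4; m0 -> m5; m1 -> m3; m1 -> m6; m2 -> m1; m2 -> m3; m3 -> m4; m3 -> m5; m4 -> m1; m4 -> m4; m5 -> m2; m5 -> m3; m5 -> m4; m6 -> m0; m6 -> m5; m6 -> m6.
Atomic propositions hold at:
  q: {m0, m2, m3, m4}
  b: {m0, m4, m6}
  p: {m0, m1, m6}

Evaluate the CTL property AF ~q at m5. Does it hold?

Sat(~q) = {m1, m5, m6}
AF ~q: least fixpoint, start Z0 = {m1, m5, m6}, add states with every successor in Z. Already a fixed point.
Sat(AF ~q) = {m1, m5, m6}
m5 ∈ Sat(AF ~q) = {m1, m5, m6}, so the formula holds at m5.

Yes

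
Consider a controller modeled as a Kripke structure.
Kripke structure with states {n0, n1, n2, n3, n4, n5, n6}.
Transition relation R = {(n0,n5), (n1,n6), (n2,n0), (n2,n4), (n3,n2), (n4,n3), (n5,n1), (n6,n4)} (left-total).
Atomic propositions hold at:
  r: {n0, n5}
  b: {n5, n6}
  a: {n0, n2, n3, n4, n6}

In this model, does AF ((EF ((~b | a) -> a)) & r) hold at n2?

No

Sat(~b) = {n0, n1, n2, n3, n4}
Sat(~b | a) = {n0, n1, n2, n3, n4, n6}
Sat((~b | a) -> a) = {n0, n2, n3, n4, n5, n6}
EF ((~b | a) -> a): least fixpoint, start Z0 = {n0, n2, n3, n4, n5, n6}, add states with some successor in Z. Z1 = {n0, n1, n2, n3, n4, n5, n6}; fixed.
Sat(EF ((~b | a) -> a)) = {n0, n1, n2, n3, n4, n5, n6}
Sat((EF ((~b | a) -> a)) & r) = {n0, n5}
AF ((EF ((~b | a) -> a)) & r): least fixpoint, start Z0 = {n0, n5}, add states with every successor in Z. Already a fixed point.
Sat(AF ((EF ((~b | a) -> a)) & r)) = {n0, n5}
n2 ∉ Sat(AF ((EF ((~b | a) -> a)) & r)) = {n0, n5}, so the formula does not hold at n2.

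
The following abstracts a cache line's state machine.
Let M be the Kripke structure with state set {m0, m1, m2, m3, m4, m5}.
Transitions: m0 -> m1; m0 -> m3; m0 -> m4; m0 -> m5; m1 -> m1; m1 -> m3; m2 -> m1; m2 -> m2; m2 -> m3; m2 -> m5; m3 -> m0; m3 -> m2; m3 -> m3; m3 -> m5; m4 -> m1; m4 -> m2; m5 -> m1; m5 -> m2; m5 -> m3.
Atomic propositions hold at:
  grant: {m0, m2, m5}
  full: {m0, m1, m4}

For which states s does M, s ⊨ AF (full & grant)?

{m0}

Sat(full & grant) = {m0}
AF (full & grant): least fixpoint, start Z0 = {m0}, add states with every successor in Z. Already a fixed point.
Sat(AF (full & grant)) = {m0}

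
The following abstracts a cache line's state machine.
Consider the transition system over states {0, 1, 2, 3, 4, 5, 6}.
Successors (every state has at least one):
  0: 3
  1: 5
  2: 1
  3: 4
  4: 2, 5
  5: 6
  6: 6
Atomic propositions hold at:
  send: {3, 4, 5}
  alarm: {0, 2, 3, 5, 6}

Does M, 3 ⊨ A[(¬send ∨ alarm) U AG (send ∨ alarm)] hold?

No

Sat(¬send) = {0, 1, 2, 6}
Sat(¬send ∨ alarm) = {0, 1, 2, 3, 5, 6}
Sat(send ∨ alarm) = {0, 2, 3, 4, 5, 6}
AG (send ∨ alarm): greatest fixpoint, start Z0 = {0, 2, 3, 4, 5, 6}, keep only states in Sat with every successor in Z. Z1 = {0, 3, 4, 5, 6}; Z2 = {0, 3, 5, 6}; Z3 = {0, 5, 6}; Z4 = {5, 6}; fixed.
Sat(AG (send ∨ alarm)) = {5, 6}
A[(¬send ∨ alarm) U AG (send ∨ alarm)]: least fixpoint, start Z0 = Sat(AG (send ∨ alarm)) = {5, 6}, add states in Sat(¬send ∨ alarm) with every successor in Z. Z1 = {1, 5, 6}; Z2 = {1, 2, 5, 6}; fixed.
Sat(A[(¬send ∨ alarm) U AG (send ∨ alarm)]) = {1, 2, 5, 6}
3 ∉ Sat(A[(¬send ∨ alarm) U AG (send ∨ alarm)]) = {1, 2, 5, 6}, so the formula does not hold at 3.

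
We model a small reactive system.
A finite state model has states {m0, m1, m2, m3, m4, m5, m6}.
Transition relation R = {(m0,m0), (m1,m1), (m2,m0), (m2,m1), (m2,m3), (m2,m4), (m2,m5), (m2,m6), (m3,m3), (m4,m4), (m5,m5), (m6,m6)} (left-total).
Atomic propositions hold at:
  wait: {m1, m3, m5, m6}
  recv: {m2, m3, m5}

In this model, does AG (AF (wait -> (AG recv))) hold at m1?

No

AG recv: greatest fixpoint, start Z0 = {m2, m3, m5}, keep only states in Sat with every successor in Z. Z1 = {m3, m5}; fixed.
Sat(AG recv) = {m3, m5}
Sat(wait -> (AG recv)) = {m0, m2, m3, m4, m5}
AF (wait -> (AG recv)): least fixpoint, start Z0 = {m0, m2, m3, m4, m5}, add states with every successor in Z. Already a fixed point.
Sat(AF (wait -> (AG recv))) = {m0, m2, m3, m4, m5}
AG (AF (wait -> (AG recv))): greatest fixpoint, start Z0 = {m0, m2, m3, m4, m5}, keep only states in Sat with every successor in Z. Z1 = {m0, m3, m4, m5}; fixed.
Sat(AG (AF (wait -> (AG recv)))) = {m0, m3, m4, m5}
m1 ∉ Sat(AG (AF (wait -> (AG recv)))) = {m0, m3, m4, m5}, so the formula does not hold at m1.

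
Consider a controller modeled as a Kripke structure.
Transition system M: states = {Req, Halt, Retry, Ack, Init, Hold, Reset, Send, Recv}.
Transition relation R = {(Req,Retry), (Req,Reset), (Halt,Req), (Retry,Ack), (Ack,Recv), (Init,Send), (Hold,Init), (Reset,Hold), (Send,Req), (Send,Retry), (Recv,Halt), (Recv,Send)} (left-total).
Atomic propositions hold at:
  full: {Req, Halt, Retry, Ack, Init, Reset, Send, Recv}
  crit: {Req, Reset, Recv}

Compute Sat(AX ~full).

Sat(~full) = {Hold}
Sat(AX ~full) = {s : every successor in {Hold}} = {Reset}

{Reset}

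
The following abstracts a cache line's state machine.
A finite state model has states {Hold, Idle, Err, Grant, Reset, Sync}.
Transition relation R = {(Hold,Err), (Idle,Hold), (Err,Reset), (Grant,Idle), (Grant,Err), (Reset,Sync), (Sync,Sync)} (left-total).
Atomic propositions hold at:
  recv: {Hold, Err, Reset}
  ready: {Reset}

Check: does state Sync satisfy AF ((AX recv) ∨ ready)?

Sat(AX recv) = {s : every successor in {Hold, Err, Reset}} = {Hold, Idle, Err}
Sat((AX recv) ∨ ready) = {Hold, Idle, Err, Reset}
AF ((AX recv) ∨ ready): least fixpoint, start Z0 = {Hold, Idle, Err, Reset}, add states with every successor in Z. Z1 = {Hold, Idle, Err, Grant, Reset}; fixed.
Sat(AF ((AX recv) ∨ ready)) = {Hold, Idle, Err, Grant, Reset}
Sync ∉ Sat(AF ((AX recv) ∨ ready)) = {Hold, Idle, Err, Grant, Reset}, so the formula does not hold at Sync.

No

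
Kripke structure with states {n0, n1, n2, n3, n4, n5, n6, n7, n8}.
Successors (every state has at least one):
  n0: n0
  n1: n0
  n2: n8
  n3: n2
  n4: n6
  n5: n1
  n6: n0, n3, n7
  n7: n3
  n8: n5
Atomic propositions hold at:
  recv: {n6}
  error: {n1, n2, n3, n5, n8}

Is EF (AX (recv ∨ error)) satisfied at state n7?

Yes

Sat(recv ∨ error) = {n1, n2, n3, n5, n6, n8}
Sat(AX (recv ∨ error)) = {s : every successor in {n1, n2, n3, n5, n6, n8}} = {n2, n3, n4, n5, n7, n8}
EF (AX (recv ∨ error)): least fixpoint, start Z0 = {n2, n3, n4, n5, n7, n8}, add states with some successor in Z. Z1 = {n2, n3, n4, n5, n6, n7, n8}; fixed.
Sat(EF (AX (recv ∨ error))) = {n2, n3, n4, n5, n6, n7, n8}
n7 ∈ Sat(EF (AX (recv ∨ error))) = {n2, n3, n4, n5, n6, n7, n8}, so the formula holds at n7.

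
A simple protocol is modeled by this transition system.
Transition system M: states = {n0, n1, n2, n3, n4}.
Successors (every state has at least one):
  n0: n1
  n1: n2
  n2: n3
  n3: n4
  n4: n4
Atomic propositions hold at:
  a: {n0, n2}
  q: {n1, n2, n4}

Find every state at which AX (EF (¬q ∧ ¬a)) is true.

Sat(¬q) = {n0, n3}
Sat(¬a) = {n1, n3, n4}
Sat(¬q ∧ ¬a) = {n3}
EF (¬q ∧ ¬a): least fixpoint, start Z0 = {n3}, add states with some successor in Z. Z1 = {n2, n3}; Z2 = {n1, n2, n3}; Z3 = {n0, n1, n2, n3}; fixed.
Sat(EF (¬q ∧ ¬a)) = {n0, n1, n2, n3}
Sat(AX (EF (¬q ∧ ¬a))) = {s : every successor in {n0, n1, n2, n3}} = {n0, n1, n2}

{n0, n1, n2}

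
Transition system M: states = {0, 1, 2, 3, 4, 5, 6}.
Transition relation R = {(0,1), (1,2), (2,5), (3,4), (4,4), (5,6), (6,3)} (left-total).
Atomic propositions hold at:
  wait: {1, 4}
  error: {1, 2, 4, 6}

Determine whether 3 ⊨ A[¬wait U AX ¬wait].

No

Sat(¬wait) = {0, 2, 3, 5, 6}
Sat(AX ¬wait) = {s : every successor in {0, 2, 3, 5, 6}} = {1, 2, 5, 6}
A[¬wait U AX ¬wait]: least fixpoint, start Z0 = Sat(AX ¬wait) = {1, 2, 5, 6}, add states in Sat(¬wait) with every successor in Z. Z1 = {0, 1, 2, 5, 6}; fixed.
Sat(A[¬wait U AX ¬wait]) = {0, 1, 2, 5, 6}
3 ∉ Sat(A[¬wait U AX ¬wait]) = {0, 1, 2, 5, 6}, so the formula does not hold at 3.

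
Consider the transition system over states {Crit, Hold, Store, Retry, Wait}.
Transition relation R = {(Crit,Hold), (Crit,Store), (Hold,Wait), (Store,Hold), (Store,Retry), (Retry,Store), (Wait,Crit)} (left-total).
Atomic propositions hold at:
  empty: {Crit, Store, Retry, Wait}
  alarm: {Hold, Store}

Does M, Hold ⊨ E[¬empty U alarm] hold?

Sat(¬empty) = {Hold}
E[¬empty U alarm]: least fixpoint, start Z0 = Sat(alarm) = {Hold, Store}, add states in Sat(¬empty) with some successor in Z. Already a fixed point.
Sat(E[¬empty U alarm]) = {Hold, Store}
Hold ∈ Sat(E[¬empty U alarm]) = {Hold, Store}, so the formula holds at Hold.

Yes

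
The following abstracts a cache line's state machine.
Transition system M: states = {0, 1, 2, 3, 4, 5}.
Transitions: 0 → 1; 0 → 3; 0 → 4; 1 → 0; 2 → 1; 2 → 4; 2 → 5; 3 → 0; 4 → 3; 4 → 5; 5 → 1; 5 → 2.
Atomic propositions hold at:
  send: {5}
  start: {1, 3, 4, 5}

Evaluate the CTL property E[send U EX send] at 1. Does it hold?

Sat(EX send) = {s : some successor in {5}} = {2, 4}
E[send U EX send]: least fixpoint, start Z0 = Sat(EX send) = {2, 4}, add states in Sat(send) with some successor in Z. Z1 = {2, 4, 5}; fixed.
Sat(E[send U EX send]) = {2, 4, 5}
1 ∉ Sat(E[send U EX send]) = {2, 4, 5}, so the formula does not hold at 1.

No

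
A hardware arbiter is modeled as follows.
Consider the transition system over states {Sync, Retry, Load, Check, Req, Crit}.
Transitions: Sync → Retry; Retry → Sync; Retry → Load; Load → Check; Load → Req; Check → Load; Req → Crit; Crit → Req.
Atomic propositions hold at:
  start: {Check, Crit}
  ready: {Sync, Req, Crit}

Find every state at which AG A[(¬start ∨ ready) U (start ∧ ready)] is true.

{Req, Crit}

Sat(¬start) = {Sync, Retry, Load, Req}
Sat(¬start ∨ ready) = {Sync, Retry, Load, Req, Crit}
Sat(start ∧ ready) = {Crit}
A[(¬start ∨ ready) U (start ∧ ready)]: least fixpoint, start Z0 = Sat((start ∧ ready)) = {Crit}, add states in Sat(¬start ∨ ready) with every successor in Z. Z1 = {Req, Crit}; fixed.
Sat(A[(¬start ∨ ready) U (start ∧ ready)]) = {Req, Crit}
AG A[(¬start ∨ ready) U (start ∧ ready)]: greatest fixpoint, start Z0 = {Req, Crit}, keep only states in Sat with every successor in Z. Already a fixed point.
Sat(AG A[(¬start ∨ ready) U (start ∧ ready)]) = {Req, Crit}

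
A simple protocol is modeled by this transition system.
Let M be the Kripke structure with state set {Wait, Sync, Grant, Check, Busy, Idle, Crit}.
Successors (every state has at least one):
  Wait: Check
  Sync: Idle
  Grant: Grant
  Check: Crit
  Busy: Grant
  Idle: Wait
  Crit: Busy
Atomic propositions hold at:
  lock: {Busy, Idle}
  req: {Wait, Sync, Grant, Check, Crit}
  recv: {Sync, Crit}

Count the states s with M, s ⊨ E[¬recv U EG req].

Sat(¬recv) = {Wait, Grant, Check, Busy, Idle}
EG req: greatest fixpoint, start Z0 = {Wait, Sync, Grant, Check, Crit}, keep only states in Sat with some successor in Z. Z1 = {Wait, Grant, Check}; Z2 = {Wait, Grant}; Z3 = {Grant}; fixed.
Sat(EG req) = {Grant}
E[¬recv U EG req]: least fixpoint, start Z0 = Sat(EG req) = {Grant}, add states in Sat(¬recv) with some successor in Z. Z1 = {Grant, Busy}; fixed.
Sat(E[¬recv U EG req]) = {Grant, Busy}
|Sat(E[¬recv U EG req])| = |{Grant, Busy}| = 2.

2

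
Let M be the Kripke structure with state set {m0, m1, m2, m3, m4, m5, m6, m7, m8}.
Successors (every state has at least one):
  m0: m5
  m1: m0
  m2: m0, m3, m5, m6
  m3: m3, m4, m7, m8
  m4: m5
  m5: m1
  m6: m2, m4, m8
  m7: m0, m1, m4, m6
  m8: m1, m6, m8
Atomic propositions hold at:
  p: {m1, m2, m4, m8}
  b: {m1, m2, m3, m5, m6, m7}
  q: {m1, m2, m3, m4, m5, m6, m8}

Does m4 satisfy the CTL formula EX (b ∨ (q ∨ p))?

Sat(q ∨ p) = {m1, m2, m3, m4, m5, m6, m8}
Sat(b ∨ (q ∨ p)) = {m1, m2, m3, m4, m5, m6, m7, m8}
Sat(EX (b ∨ (q ∨ p))) = {s : some successor in {m1, m2, m3, m4, m5, m6, m7, m8}} = {m0, m2, m3, m4, m5, m6, m7, m8}
m4 ∈ Sat(EX (b ∨ (q ∨ p))) = {m0, m2, m3, m4, m5, m6, m7, m8}, so the formula holds at m4.

Yes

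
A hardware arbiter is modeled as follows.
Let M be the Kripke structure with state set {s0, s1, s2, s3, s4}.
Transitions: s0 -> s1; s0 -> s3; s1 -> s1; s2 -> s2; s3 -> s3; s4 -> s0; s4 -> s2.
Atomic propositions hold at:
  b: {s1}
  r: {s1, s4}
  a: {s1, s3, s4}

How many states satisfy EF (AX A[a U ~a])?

Sat(~a) = {s0, s2}
A[a U ~a]: least fixpoint, start Z0 = Sat(~a) = {s0, s2}, add states in Sat(a) with every successor in Z. Z1 = {s0, s2, s4}; fixed.
Sat(A[a U ~a]) = {s0, s2, s4}
Sat(AX A[a U ~a]) = {s : every successor in {s0, s2, s4}} = {s2, s4}
EF (AX A[a U ~a]): least fixpoint, start Z0 = {s2, s4}, add states with some successor in Z. Already a fixed point.
Sat(EF (AX A[a U ~a])) = {s2, s4}
|Sat(EF (AX A[a U ~a]))| = |{s2, s4}| = 2.

2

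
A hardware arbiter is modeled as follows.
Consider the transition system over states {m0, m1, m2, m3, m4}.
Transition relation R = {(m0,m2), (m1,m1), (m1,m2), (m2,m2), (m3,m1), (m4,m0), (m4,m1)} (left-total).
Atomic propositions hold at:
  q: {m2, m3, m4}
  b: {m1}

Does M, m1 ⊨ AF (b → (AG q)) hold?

No

AG q: greatest fixpoint, start Z0 = {m2, m3, m4}, keep only states in Sat with every successor in Z. Z1 = {m2}; fixed.
Sat(AG q) = {m2}
Sat(b → (AG q)) = {m0, m2, m3, m4}
AF (b → (AG q)): least fixpoint, start Z0 = {m0, m2, m3, m4}, add states with every successor in Z. Already a fixed point.
Sat(AF (b → (AG q))) = {m0, m2, m3, m4}
m1 ∉ Sat(AF (b → (AG q))) = {m0, m2, m3, m4}, so the formula does not hold at m1.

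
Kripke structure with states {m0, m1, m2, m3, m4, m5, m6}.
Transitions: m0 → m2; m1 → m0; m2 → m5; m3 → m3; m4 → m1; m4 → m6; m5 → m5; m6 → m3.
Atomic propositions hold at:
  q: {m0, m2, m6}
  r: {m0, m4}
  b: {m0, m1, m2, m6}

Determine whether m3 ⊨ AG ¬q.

Sat(¬q) = {m1, m3, m4, m5}
AG ¬q: greatest fixpoint, start Z0 = {m1, m3, m4, m5}, keep only states in Sat with every successor in Z. Z1 = {m3, m5}; fixed.
Sat(AG ¬q) = {m3, m5}
m3 ∈ Sat(AG ¬q) = {m3, m5}, so the formula holds at m3.

Yes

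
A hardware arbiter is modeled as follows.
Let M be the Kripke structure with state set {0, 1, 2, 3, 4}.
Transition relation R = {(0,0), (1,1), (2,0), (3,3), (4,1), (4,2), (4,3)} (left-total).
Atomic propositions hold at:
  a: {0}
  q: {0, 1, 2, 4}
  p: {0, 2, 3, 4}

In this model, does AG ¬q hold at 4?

Sat(¬q) = {3}
AG ¬q: greatest fixpoint, start Z0 = {3}, keep only states in Sat with every successor in Z. Already a fixed point.
Sat(AG ¬q) = {3}
4 ∉ Sat(AG ¬q) = {3}, so the formula does not hold at 4.

No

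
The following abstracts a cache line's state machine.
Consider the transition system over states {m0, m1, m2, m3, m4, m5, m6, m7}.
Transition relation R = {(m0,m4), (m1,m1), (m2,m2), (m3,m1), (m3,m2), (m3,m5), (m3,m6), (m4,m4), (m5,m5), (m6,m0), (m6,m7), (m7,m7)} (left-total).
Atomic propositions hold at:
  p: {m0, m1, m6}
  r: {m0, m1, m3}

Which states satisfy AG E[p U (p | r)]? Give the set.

Sat(p | r) = {m0, m1, m3, m6}
E[p U (p | r)]: least fixpoint, start Z0 = Sat((p | r)) = {m0, m1, m3, m6}, add states in Sat(p) with some successor in Z. Already a fixed point.
Sat(E[p U (p | r)]) = {m0, m1, m3, m6}
AG E[p U (p | r)]: greatest fixpoint, start Z0 = {m0, m1, m3, m6}, keep only states in Sat with every successor in Z. Z1 = {m1}; fixed.
Sat(AG E[p U (p | r)]) = {m1}

{m1}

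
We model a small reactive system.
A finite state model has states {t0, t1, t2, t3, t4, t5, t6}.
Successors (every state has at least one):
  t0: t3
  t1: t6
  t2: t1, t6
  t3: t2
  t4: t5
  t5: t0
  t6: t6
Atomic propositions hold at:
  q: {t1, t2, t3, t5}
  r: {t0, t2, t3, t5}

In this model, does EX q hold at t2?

Yes

Sat(EX q) = {s : some successor in {t1, t2, t3, t5}} = {t0, t2, t3, t4}
t2 ∈ Sat(EX q) = {t0, t2, t3, t4}, so the formula holds at t2.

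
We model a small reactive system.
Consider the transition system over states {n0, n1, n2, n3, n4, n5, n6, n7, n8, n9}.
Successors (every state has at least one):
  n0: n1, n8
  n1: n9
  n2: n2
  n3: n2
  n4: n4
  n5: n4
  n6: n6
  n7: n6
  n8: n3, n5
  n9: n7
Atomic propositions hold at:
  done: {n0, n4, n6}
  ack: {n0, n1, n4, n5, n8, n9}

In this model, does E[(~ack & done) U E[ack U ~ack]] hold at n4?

Sat(~ack) = {n2, n3, n6, n7}
Sat(~ack & done) = {n6}
E[ack U ~ack]: least fixpoint, start Z0 = Sat(~ack) = {n2, n3, n6, n7}, add states in Sat(ack) with some successor in Z. Z1 = {n2, n3, n6, n7, n8, n9}; Z2 = {n0, n1, n2, n3, n6, n7, n8, n9}; fixed.
Sat(E[ack U ~ack]) = {n0, n1, n2, n3, n6, n7, n8, n9}
E[(~ack & done) U E[ack U ~ack]]: least fixpoint, start Z0 = Sat(E[ack U ~ack]) = {n0, n1, n2, n3, n6, n7, n8, n9}, add states in Sat(~ack & done) with some successor in Z. Already a fixed point.
Sat(E[(~ack & done) U E[ack U ~ack]]) = {n0, n1, n2, n3, n6, n7, n8, n9}
n4 ∉ Sat(E[(~ack & done) U E[ack U ~ack]]) = {n0, n1, n2, n3, n6, n7, n8, n9}, so the formula does not hold at n4.

No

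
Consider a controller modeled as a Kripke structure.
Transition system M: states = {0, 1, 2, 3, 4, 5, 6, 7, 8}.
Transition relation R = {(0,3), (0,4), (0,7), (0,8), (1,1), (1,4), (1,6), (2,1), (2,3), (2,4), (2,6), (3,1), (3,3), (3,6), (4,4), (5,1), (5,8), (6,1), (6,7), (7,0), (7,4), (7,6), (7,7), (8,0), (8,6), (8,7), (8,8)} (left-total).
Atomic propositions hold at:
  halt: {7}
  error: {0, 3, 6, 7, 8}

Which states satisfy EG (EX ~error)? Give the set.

Sat(~error) = {1, 2, 4, 5}
Sat(EX ~error) = {s : some successor in {1, 2, 4, 5}} = {0, 1, 2, 3, 4, 5, 6, 7}
EG (EX ~error): greatest fixpoint, start Z0 = {0, 1, 2, 3, 4, 5, 6, 7}, keep only states in Sat with some successor in Z. Already a fixed point.
Sat(EG (EX ~error)) = {0, 1, 2, 3, 4, 5, 6, 7}

{0, 1, 2, 3, 4, 5, 6, 7}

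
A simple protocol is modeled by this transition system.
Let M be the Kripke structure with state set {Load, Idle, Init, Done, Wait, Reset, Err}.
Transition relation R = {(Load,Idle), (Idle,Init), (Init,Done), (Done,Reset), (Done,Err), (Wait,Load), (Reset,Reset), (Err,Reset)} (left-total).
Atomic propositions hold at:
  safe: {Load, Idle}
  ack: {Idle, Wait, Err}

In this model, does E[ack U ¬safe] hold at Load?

Sat(¬safe) = {Init, Done, Wait, Reset, Err}
E[ack U ¬safe]: least fixpoint, start Z0 = Sat(¬safe) = {Init, Done, Wait, Reset, Err}, add states in Sat(ack) with some successor in Z. Z1 = {Idle, Init, Done, Wait, Reset, Err}; fixed.
Sat(E[ack U ¬safe]) = {Idle, Init, Done, Wait, Reset, Err}
Load ∉ Sat(E[ack U ¬safe]) = {Idle, Init, Done, Wait, Reset, Err}, so the formula does not hold at Load.

No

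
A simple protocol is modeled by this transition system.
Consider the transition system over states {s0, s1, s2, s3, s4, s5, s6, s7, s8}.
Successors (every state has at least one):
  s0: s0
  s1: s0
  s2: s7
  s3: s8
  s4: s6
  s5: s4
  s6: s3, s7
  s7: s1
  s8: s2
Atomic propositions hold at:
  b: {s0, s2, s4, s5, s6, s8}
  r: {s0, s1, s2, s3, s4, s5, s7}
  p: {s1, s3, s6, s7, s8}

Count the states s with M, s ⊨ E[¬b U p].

5

Sat(¬b) = {s1, s3, s7}
E[¬b U p]: least fixpoint, start Z0 = Sat(p) = {s1, s3, s6, s7, s8}, add states in Sat(¬b) with some successor in Z. Already a fixed point.
Sat(E[¬b U p]) = {s1, s3, s6, s7, s8}
|Sat(E[¬b U p])| = |{s1, s3, s6, s7, s8}| = 5.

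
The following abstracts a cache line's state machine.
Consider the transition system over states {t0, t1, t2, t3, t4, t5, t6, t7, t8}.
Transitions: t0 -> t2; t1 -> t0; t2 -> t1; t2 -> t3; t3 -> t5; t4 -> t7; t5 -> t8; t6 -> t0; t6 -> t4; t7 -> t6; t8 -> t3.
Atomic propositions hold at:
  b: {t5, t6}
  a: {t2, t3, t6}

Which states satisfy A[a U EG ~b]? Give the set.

Sat(~b) = {t0, t1, t2, t3, t4, t7, t8}
EG ~b: greatest fixpoint, start Z0 = {t0, t1, t2, t3, t4, t7, t8}, keep only states in Sat with some successor in Z. Z1 = {t0, t1, t2, t4, t8}; Z2 = {t0, t1, t2}; fixed.
Sat(EG ~b) = {t0, t1, t2}
A[a U EG ~b]: least fixpoint, start Z0 = Sat(EG ~b) = {t0, t1, t2}, add states in Sat(a) with every successor in Z. Already a fixed point.
Sat(A[a U EG ~b]) = {t0, t1, t2}

{t0, t1, t2}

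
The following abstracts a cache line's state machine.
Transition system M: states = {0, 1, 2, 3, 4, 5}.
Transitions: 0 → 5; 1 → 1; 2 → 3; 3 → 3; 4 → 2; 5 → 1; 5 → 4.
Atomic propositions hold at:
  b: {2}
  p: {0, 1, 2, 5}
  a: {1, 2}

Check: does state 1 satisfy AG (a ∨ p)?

Yes

Sat(a ∨ p) = {0, 1, 2, 5}
AG (a ∨ p): greatest fixpoint, start Z0 = {0, 1, 2, 5}, keep only states in Sat with every successor in Z. Z1 = {0, 1}; Z2 = {1}; fixed.
Sat(AG (a ∨ p)) = {1}
1 ∈ Sat(AG (a ∨ p)) = {1}, so the formula holds at 1.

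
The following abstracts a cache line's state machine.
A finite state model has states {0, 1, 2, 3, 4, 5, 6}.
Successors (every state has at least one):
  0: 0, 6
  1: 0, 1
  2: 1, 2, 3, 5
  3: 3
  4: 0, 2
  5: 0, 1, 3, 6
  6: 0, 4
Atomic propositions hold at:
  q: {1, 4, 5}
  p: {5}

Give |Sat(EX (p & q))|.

Sat(p & q) = {5}
Sat(EX (p & q)) = {s : some successor in {5}} = {2}
|Sat(EX (p & q))| = |{2}| = 1.

1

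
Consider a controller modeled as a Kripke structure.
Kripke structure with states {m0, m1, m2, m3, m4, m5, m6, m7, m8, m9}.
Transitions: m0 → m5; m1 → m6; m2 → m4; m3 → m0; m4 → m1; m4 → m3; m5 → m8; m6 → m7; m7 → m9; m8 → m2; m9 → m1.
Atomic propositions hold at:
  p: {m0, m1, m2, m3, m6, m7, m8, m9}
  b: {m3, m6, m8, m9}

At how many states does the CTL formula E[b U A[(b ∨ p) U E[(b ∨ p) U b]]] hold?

Sat(b ∨ p) = {m0, m1, m2, m3, m6, m7, m8, m9}
E[(b ∨ p) U b]: least fixpoint, start Z0 = Sat(b) = {m3, m6, m8, m9}, add states in Sat(b ∨ p) with some successor in Z. Z1 = {m1, m3, m6, m7, m8, m9}; fixed.
Sat(E[(b ∨ p) U b]) = {m1, m3, m6, m7, m8, m9}
A[(b ∨ p) U E[(b ∨ p) U b]]: least fixpoint, start Z0 = Sat(E[(b ∨ p) U b]) = {m1, m3, m6, m7, m8, m9}, add states in Sat(b ∨ p) with every successor in Z. Already a fixed point.
Sat(A[(b ∨ p) U E[(b ∨ p) U b]]) = {m1, m3, m6, m7, m8, m9}
E[b U A[(b ∨ p) U E[(b ∨ p) U b]]]: least fixpoint, start Z0 = Sat(A[(b ∨ p) U E[(b ∨ p) U b]]) = {m1, m3, m6, m7, m8, m9}, add states in Sat(b) with some successor in Z. Already a fixed point.
Sat(E[b U A[(b ∨ p) U E[(b ∨ p) U b]]]) = {m1, m3, m6, m7, m8, m9}
|Sat(E[b U A[(b ∨ p) U E[(b ∨ p) U b]]])| = |{m1, m3, m6, m7, m8, m9}| = 6.

6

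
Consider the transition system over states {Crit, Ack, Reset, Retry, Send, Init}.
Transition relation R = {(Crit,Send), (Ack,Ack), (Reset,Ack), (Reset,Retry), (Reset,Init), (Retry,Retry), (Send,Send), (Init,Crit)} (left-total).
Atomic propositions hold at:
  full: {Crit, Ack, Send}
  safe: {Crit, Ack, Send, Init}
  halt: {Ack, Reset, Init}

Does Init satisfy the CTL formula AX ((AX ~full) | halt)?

No

Sat(~full) = {Reset, Retry, Init}
Sat(AX ~full) = {s : every successor in {Reset, Retry, Init}} = {Retry}
Sat((AX ~full) | halt) = {Ack, Reset, Retry, Init}
Sat(AX ((AX ~full) | halt)) = {s : every successor in {Ack, Reset, Retry, Init}} = {Ack, Reset, Retry}
Init ∉ Sat(AX ((AX ~full) | halt)) = {Ack, Reset, Retry}, so the formula does not hold at Init.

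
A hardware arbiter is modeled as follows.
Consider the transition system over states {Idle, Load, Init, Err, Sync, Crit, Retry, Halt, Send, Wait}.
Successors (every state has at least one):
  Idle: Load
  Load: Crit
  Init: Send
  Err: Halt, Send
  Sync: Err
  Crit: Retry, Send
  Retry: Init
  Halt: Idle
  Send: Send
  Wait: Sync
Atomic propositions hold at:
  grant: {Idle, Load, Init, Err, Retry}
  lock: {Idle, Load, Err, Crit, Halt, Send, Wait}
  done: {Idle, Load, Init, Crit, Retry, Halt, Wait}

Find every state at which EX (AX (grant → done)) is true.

Sat(grant → done) = {Idle, Load, Init, Sync, Crit, Retry, Halt, Send, Wait}
Sat(AX (grant → done)) = {s : every successor in {Idle, Load, Init, Sync, Crit, Retry, Halt, Send, Wait}} = {Idle, Load, Init, Err, Crit, Retry, Halt, Send, Wait}
Sat(EX (AX (grant → done))) = {s : some successor in {Idle, Load, Init, Err, Crit, Retry, Halt, Send, Wait}} = {Idle, Load, Init, Err, Sync, Crit, Retry, Halt, Send}

{Idle, Load, Init, Err, Sync, Crit, Retry, Halt, Send}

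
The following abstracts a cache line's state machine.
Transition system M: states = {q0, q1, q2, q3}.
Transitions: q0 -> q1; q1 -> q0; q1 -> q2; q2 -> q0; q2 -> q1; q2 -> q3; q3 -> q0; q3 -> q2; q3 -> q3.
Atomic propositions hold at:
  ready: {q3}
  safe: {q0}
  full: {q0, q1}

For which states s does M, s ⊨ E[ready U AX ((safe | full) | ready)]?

{q0, q2, q3}

Sat(safe | full) = {q0, q1}
Sat((safe | full) | ready) = {q0, q1, q3}
Sat(AX ((safe | full) | ready)) = {s : every successor in {q0, q1, q3}} = {q0, q2}
E[ready U AX ((safe | full) | ready)]: least fixpoint, start Z0 = Sat(AX ((safe | full) | ready)) = {q0, q2}, add states in Sat(ready) with some successor in Z. Z1 = {q0, q2, q3}; fixed.
Sat(E[ready U AX ((safe | full) | ready)]) = {q0, q2, q3}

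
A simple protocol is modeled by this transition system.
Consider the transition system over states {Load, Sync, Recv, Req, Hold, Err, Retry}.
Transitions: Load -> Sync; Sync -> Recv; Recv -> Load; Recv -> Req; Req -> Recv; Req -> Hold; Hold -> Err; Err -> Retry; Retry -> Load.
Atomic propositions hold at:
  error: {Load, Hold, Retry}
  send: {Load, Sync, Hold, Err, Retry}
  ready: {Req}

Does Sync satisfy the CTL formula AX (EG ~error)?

Sat(~error) = {Sync, Recv, Req, Err}
EG ~error: greatest fixpoint, start Z0 = {Sync, Recv, Req, Err}, keep only states in Sat with some successor in Z. Z1 = {Sync, Recv, Req}; fixed.
Sat(EG ~error) = {Sync, Recv, Req}
Sat(AX (EG ~error)) = {s : every successor in {Sync, Recv, Req}} = {Load, Sync}
Sync ∈ Sat(AX (EG ~error)) = {Load, Sync}, so the formula holds at Sync.

Yes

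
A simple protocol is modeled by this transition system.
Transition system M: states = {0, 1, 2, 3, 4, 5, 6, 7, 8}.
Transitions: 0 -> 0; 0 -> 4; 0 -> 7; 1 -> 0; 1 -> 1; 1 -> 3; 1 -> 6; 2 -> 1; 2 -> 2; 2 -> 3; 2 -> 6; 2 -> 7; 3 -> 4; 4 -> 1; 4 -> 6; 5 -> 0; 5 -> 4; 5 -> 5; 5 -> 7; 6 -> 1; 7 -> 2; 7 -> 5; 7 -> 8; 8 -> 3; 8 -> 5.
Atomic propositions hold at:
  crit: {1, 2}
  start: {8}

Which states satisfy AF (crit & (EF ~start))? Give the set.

{1, 2, 3, 4, 6}

Sat(~start) = {0, 1, 2, 3, 4, 5, 6, 7}
EF ~start: least fixpoint, start Z0 = {0, 1, 2, 3, 4, 5, 6, 7}, add states with some successor in Z. Z1 = {0, 1, 2, 3, 4, 5, 6, 7, 8}; fixed.
Sat(EF ~start) = {0, 1, 2, 3, 4, 5, 6, 7, 8}
Sat(crit & (EF ~start)) = {1, 2}
AF (crit & (EF ~start)): least fixpoint, start Z0 = {1, 2}, add states with every successor in Z. Z1 = {1, 2, 6}; Z2 = {1, 2, 4, 6}; Z3 = {1, 2, 3, 4, 6}; fixed.
Sat(AF (crit & (EF ~start))) = {1, 2, 3, 4, 6}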